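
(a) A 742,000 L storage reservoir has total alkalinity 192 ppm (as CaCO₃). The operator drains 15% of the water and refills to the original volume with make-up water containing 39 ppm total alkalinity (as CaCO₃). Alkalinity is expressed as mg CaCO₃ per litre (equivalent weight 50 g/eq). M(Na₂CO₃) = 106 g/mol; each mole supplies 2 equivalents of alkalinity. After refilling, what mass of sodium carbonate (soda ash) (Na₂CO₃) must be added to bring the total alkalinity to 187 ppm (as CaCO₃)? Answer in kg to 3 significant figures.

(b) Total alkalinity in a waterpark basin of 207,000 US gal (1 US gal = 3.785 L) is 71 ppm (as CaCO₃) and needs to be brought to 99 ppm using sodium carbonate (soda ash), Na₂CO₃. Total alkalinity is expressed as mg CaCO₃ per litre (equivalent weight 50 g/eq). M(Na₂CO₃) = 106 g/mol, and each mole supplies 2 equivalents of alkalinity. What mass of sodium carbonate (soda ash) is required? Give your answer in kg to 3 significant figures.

(a) After draining 15% and refilling: 192 × 0.85 + 39 × 0.15 = 169.05 ppm.
(a) Deficit to target: 187 − 169.05 = 17.95 mg/L.
(a) As CaCO₃: 17.95 mg/L × 742,000 L = 13,320 g; ÷ 50 g/eq ÷ 2 = 133.2 mol Na₂CO₃.
(a) Mass: 133.2 × 106 = 14,120 g.

(b) Volume: 207,000 US gal × 3.785 L/gal = 783,495 L.
(b) Alkalinity to add: (99 − 71) = 28 mg/L as CaCO₃ × 783,495 L = 21,940 g as CaCO₃.
(b) Equivalents: 21,940 g ÷ 50 g/eq = 438.8 eq.
(b) Each mole of Na₂CO₃ supplies 2 eq, so 438.8 / 2 = 219.4 mol.
(b) Mass: 219.4 mol × 106 g/mol = 23,250 g.

(a) 14.1 kg; (b) 23.3 kg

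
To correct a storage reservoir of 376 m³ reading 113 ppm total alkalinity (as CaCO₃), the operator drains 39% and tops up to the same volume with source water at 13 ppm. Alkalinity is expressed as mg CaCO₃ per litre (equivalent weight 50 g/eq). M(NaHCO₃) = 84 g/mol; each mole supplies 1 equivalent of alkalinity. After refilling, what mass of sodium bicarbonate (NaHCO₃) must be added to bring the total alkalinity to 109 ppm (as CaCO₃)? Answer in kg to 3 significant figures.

22.1 kg

Volume: 376 m³ = 376,000 L.
After draining 39% and refilling: 113 × 0.61 + 13 × 0.39 = 74 ppm.
Deficit to target: 109 − 74 = 35 mg/L.
As CaCO₃: 35 mg/L × 376,000 L = 13,160 g; ÷ 50 g/eq ÷ 1 = 263.2 mol NaHCO₃.
Mass: 263.2 × 84 = 22,110 g.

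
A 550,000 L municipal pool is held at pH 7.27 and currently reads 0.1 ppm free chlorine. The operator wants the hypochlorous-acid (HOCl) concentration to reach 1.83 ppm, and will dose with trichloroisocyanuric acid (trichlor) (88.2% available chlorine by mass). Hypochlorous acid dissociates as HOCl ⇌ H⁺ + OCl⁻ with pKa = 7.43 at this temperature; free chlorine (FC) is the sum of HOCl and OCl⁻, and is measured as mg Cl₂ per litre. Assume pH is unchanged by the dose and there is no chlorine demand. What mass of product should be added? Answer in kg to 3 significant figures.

[OCl⁻]/[HOCl] = 10^(pH − pKa) = 10^(7.27 − 7.43) = 0.6918; fraction as HOCl = 1/(1 + 0.6918) = 0.5911.
Free chlorine required for 1.83 ppm HOCl: 1.83 / 0.5911 = 3.096 ppm.
FC to add: 3.096 − 0.1 = 2.996 mg/L as Cl₂.
Cl₂ equivalent: 2.996 mg/L × 550,000 L = 1648 g.
Product at 88.2% available Cl: 1648 / 0.882 = 1868 g.

1.87 kg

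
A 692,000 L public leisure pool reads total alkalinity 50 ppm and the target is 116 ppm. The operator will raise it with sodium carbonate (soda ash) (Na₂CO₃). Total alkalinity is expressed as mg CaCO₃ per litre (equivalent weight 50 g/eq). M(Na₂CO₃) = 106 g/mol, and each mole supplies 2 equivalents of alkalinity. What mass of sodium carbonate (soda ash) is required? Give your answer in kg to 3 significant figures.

48.4 kg

Alkalinity to add: (116 − 50) = 66 mg/L as CaCO₃ × 692,000 L = 45,670 g as CaCO₃.
Equivalents: 45,670 g ÷ 50 g/eq = 913.4 eq.
Each mole of Na₂CO₃ supplies 2 eq, so 913.4 / 2 = 456.7 mol.
Mass: 456.7 mol × 106 g/mol = 48,410 g.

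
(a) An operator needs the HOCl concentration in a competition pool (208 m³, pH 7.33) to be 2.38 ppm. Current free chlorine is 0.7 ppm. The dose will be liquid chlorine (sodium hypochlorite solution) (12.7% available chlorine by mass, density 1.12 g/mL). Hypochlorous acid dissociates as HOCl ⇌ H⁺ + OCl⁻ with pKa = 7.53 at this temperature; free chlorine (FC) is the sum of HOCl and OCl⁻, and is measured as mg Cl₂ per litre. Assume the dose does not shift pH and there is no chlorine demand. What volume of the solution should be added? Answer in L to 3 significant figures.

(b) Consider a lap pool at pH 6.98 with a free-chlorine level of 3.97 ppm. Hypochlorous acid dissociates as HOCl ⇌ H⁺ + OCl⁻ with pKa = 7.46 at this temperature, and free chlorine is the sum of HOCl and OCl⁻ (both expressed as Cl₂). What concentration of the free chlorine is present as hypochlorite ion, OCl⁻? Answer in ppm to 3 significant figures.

(a) 4.65 L; (b) 0.988 ppm

(a) Volume: 208 m³ = 208,000 L.
(a) [OCl⁻]/[HOCl] = 10^(pH − pKa) = 10^(7.33 − 7.53) = 0.631; fraction as HOCl = 1/(1 + 0.631) = 0.6131.
(a) Free chlorine required for 2.38 ppm HOCl: 2.38 / 0.6131 = 3.882 ppm.
(a) FC to add: 3.882 − 0.7 = 3.182 mg/L as Cl₂.
(a) Cl₂ equivalent: 3.182 mg/L × 208,000 L = 661.8 g.
(a) Product at 12.7% available Cl: 661.8 / 0.127 = 5211 g.
(a) Volume: 5211 g ÷ 1.12 g/mL = 4653 mL.

(b) [OCl⁻]/[HOCl] = 10^(pH − pKa) = 10^(6.98 − 7.46) = 10^-0.48 = 0.3311.
(b) Fraction as HOCl = 1 / (1 + 0.3311) = 0.7512.
(b) OCl⁻ = (1 − 0.7512) × 3.97 ppm = 0.9876 ppm.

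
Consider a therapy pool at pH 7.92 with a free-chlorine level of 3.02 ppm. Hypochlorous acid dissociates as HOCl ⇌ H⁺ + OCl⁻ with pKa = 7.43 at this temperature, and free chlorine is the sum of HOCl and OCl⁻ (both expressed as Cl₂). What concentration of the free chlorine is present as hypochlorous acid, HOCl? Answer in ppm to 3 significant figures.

0.738 ppm

[OCl⁻]/[HOCl] = 10^(pH − pKa) = 10^(7.92 − 7.43) = 10^0.49 = 3.09.
Fraction as HOCl = 1 / (1 + 3.09) = 0.2445.
HOCl = 0.2445 × 3.02 ppm = 0.7383 ppm.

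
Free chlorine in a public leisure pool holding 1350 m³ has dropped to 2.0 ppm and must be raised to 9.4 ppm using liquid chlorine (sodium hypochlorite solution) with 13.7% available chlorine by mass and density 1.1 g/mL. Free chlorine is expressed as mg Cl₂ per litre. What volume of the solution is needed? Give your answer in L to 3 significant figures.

66.3 L

Volume: 1350 m³ = 1,350,000 L.
Chlorine deficit: 9.4 − 2.0 = 7.4 ppm = 7.4 mg/L as Cl₂.
Cl₂ equivalent needed: 7.4 mg/L × 1,350,000 L = 9,990,000 mg = 9990 g.
Product at 13.7% available chlorine: 9990 / 0.137 = 72,920 g.
Volume at density 1.1 g/mL: 72,920 g ÷ 1.1 g/mL = 66,290 mL.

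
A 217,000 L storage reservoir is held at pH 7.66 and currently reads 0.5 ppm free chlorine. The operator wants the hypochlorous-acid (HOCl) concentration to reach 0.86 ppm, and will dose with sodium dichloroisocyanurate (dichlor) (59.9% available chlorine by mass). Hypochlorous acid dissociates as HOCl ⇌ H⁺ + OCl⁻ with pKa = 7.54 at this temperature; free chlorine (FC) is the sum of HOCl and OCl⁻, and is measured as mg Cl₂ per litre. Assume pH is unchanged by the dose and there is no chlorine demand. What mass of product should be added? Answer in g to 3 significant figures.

541 g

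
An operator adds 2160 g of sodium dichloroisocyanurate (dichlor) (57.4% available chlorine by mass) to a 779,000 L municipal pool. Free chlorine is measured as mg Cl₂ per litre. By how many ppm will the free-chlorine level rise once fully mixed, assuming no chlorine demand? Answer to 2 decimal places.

Available chlorine delivered: 2160 g × 0.574 = 1240 g as Cl₂.
Concentration rise: 1240 g / 779,000 L = 1.592 mg/L = 1.59 ppm.

1.59 ppm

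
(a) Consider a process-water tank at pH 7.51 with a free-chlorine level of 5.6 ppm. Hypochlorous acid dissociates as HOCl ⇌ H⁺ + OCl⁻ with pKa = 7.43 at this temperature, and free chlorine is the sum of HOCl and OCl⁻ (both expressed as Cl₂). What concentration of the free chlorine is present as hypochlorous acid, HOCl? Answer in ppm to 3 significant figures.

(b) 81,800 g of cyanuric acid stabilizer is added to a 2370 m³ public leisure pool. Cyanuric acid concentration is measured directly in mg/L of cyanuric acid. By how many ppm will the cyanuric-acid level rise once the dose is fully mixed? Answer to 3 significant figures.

(a) 2.54 ppm; (b) 34.5 ppm

(a) [OCl⁻]/[HOCl] = 10^(pH − pKa) = 10^(7.51 − 7.43) = 10^0.08 = 1.202.
(a) Fraction as HOCl = 1 / (1 + 1.202) = 0.4541.
(a) HOCl = 0.4541 × 5.6 ppm = 2.543 ppm.

(b) Volume: 2370 m³ = 2,370,000 L.
(b) Rise: 81,800 g / 2,370,000 L × 1000 = 34.51 mg/L.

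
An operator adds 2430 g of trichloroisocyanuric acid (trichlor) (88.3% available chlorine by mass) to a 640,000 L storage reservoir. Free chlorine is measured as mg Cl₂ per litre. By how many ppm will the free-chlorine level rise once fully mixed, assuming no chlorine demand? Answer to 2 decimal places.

Available chlorine delivered: 2430 g × 0.883 = 2146 g as Cl₂.
Concentration rise: 2146 g / 640,000 L = 3.353 mg/L = 3.35 ppm.

3.35 ppm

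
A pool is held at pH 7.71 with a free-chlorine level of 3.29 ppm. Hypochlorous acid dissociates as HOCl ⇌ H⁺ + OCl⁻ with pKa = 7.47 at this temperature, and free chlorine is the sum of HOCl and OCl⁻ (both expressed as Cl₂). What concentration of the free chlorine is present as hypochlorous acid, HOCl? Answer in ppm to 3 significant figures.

1.20 ppm

[OCl⁻]/[HOCl] = 10^(pH − pKa) = 10^(7.71 − 7.47) = 10^0.24 = 1.738.
Fraction as HOCl = 1 / (1 + 1.738) = 0.3653.
HOCl = 0.3653 × 3.29 ppm = 1.202 ppm.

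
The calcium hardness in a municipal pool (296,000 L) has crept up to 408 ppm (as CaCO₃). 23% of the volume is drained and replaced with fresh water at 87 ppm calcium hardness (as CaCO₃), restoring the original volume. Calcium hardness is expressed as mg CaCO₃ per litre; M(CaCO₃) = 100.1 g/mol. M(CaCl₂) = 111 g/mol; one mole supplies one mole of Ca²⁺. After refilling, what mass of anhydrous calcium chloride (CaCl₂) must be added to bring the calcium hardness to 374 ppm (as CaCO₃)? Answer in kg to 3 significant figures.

13.1 kg

After draining 23% and refilling: 408 × 0.77 + 87 × 0.23 = 334.17 ppm.
Deficit to target: 374 − 334.17 = 39.83 mg/L.
As CaCO₃: 39.83 mg/L × 296,000 L = 11,790 g; ÷ 100.1 = 117.8 mol Ca²⁺.
Mass: 117.8 × 111 = 13,070 g.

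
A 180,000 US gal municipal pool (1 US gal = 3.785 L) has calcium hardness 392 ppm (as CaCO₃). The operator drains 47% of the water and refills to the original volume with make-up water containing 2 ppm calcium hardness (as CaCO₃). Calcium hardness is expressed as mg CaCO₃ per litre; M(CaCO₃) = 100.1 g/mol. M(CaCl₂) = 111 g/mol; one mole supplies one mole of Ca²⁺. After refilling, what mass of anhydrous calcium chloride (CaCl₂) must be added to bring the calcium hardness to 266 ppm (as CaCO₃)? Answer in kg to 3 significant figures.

Volume: 180,000 US gal × 3.785 L/gal = 681,300 L.
After draining 47% and refilling: 392 × 0.53 + 2 × 0.47 = 208.7 ppm.
Deficit to target: 266 − 208.7 = 57.3 mg/L.
As CaCO₃: 57.3 mg/L × 681,300 L = 39,040 g; ÷ 100.1 = 390 mol Ca²⁺.
Mass: 390 × 111 = 43,290 g.

43.3 kg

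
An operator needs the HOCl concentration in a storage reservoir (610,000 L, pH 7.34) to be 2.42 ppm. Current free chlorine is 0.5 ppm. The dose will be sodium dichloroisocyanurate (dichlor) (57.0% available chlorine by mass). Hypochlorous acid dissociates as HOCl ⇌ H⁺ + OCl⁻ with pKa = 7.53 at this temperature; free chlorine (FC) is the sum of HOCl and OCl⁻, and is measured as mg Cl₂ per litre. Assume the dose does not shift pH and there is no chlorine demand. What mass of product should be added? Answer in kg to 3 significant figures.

[OCl⁻]/[HOCl] = 10^(pH − pKa) = 10^(7.34 − 7.53) = 0.6457; fraction as HOCl = 1/(1 + 0.6457) = 0.6077.
Free chlorine required for 2.42 ppm HOCl: 2.42 / 0.6077 = 3.982 ppm.
FC to add: 3.982 − 0.5 = 3.482 mg/L as Cl₂.
Cl₂ equivalent: 3.482 mg/L × 610,000 L = 2124 g.
Product at 57.0% available Cl: 2124 / 0.57 = 3727 g.

3.73 kg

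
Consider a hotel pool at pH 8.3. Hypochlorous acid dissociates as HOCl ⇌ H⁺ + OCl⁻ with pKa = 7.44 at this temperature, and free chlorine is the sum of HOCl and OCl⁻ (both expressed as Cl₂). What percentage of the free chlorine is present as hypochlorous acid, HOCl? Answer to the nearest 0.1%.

[OCl⁻]/[HOCl] = 10^(pH − pKa) = 10^(8.3 − 7.44) = 10^0.86 = 7.244.
Fraction as HOCl = 1 / (1 + 7.244) = 0.1213.

12.1%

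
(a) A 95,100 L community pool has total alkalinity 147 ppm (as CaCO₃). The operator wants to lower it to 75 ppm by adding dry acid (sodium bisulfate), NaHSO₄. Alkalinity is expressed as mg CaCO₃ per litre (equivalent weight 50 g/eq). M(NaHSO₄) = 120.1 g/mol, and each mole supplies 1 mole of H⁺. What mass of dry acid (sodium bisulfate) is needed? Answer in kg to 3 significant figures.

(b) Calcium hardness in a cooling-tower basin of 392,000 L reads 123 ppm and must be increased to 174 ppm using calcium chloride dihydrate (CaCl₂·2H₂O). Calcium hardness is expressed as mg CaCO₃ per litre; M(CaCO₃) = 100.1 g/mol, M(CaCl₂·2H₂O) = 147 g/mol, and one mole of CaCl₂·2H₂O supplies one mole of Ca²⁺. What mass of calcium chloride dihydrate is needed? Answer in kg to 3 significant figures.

(a) 16.4 kg; (b) 29.4 kg

(a) Alkalinity to neutralize: (147 − 75) = 72 mg/L as CaCO₃ × 95,100 L = 6847 g as CaCO₃.
(a) Equivalents of H⁺ required: 6847 ÷ 50 g/eq = 136.9 eq = 136.9 mol NaHSO₄.
(a) Mass of NaHSO₄: 136.9 × 120.1 = 16,450 g.

(b) Hardness to add: (174 − 123) = 51 mg/L as CaCO₃ × 392,000 L = 19,990 g as CaCO₃.
(b) Moles of Ca²⁺ (1 mol Ca²⁺ ≡ 1 mol CaCO₃): 19,990 / 100.1 g/mol = 199.7 mol.
(b) Mass of CaCl₂·2H₂O: 199.7 × 147 = 29,360 g.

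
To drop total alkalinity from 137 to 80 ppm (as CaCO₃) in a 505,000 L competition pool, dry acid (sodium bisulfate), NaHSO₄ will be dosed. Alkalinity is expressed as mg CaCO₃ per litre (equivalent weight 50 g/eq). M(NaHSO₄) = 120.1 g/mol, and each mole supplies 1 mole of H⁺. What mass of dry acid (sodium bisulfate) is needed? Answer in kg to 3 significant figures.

Alkalinity to neutralize: (137 − 80) = 57 mg/L as CaCO₃ × 505,000 L = 28,780 g as CaCO₃.
Equivalents of H⁺ required: 28,780 ÷ 50 g/eq = 575.7 eq = 575.7 mol NaHSO₄.
Mass of NaHSO₄: 575.7 × 120.1 = 69,140 g.

69.1 kg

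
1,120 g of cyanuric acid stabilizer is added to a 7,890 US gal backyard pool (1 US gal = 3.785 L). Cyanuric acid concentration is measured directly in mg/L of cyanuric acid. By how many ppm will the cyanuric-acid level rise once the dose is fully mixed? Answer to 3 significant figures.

Volume: 7,890 US gal × 3.785 L/gal = 29,864 L.
Rise: 1,120 g / 29,864 L × 1000 = 37.5 mg/L.

37.5 ppm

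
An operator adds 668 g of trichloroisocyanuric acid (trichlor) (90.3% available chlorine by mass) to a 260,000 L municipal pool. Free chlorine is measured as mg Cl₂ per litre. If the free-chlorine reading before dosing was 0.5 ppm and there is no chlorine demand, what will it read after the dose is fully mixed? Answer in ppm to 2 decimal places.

Available chlorine delivered: 668 g × 0.903 = 603.2 g as Cl₂.
Concentration rise: 603.2 g / 260,000 L = 2.32 mg/L = 2.32 ppm.
Final FC: 0.5 + 2.32 = 2.82 ppm.

2.82 ppm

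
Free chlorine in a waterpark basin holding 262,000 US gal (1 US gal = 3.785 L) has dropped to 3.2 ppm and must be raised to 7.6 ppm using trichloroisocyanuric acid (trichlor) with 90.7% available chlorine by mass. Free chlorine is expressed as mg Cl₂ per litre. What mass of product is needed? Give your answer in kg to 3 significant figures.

4.81 kg

Volume: 262,000 US gal × 3.785 L/gal = 991,670 L.
Chlorine deficit: 7.6 − 3.2 = 4.4 ppm = 4.4 mg/L as Cl₂.
Cl₂ equivalent needed: 4.4 mg/L × 991,670 L = 4,363,000 mg = 4363 g.
Product at 90.7% available chlorine: 4363 / 0.907 = 4811 g.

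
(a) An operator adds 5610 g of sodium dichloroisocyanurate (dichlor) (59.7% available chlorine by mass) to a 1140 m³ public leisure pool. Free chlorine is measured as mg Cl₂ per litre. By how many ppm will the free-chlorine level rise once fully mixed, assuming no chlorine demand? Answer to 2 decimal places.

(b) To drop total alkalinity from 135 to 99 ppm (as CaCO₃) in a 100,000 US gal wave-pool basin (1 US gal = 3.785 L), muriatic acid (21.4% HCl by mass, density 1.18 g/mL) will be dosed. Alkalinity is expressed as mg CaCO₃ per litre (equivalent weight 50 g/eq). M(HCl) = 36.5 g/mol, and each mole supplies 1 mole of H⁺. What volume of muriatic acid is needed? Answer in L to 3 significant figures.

(a) 2.94 ppm; (b) 39.4 L

(a) Volume: 1140 m³ = 1,140,000 L.
(a) Available chlorine delivered: 5610 g × 0.597 = 3349 g as Cl₂.
(a) Concentration rise: 3349 g / 1,140,000 L = 2.938 mg/L = 2.94 ppm.

(b) Volume: 100,000 US gal × 3.785 L/gal = 378,500 L.
(b) Alkalinity to neutralize: (135 − 99) = 36 mg/L as CaCO₃ × 378,500 L = 13,630 g as CaCO₃.
(b) Equivalents of H⁺ required: 13,630 ÷ 50 g/eq = 272.5 eq = 272.5 mol HCl.
(b) Mass of HCl: 272.5 × 36.5 = 9947 g.
(b) Mass of 21.4% solution: 9947 / 0.214 = 46,480 g.
(b) Volume: 46,480 g ÷ 1.18 g/mL = 39,390 mL.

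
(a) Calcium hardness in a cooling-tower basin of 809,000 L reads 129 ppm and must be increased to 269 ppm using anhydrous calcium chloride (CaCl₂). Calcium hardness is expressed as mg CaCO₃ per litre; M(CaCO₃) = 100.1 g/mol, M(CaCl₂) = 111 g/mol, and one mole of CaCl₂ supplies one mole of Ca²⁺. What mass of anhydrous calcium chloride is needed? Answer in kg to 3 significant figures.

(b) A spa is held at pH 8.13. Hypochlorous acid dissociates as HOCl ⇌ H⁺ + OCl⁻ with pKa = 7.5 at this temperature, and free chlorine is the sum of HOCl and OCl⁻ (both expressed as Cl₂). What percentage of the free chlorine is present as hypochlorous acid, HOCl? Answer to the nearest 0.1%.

(a) 126 kg; (b) 19.0%

(a) Hardness to add: (269 − 129) = 140 mg/L as CaCO₃ × 809,000 L = 113,300 g as CaCO₃.
(a) Moles of Ca²⁺ (1 mol Ca²⁺ ≡ 1 mol CaCO₃): 113,300 / 100.1 g/mol = 1131 mol.
(a) Mass of CaCl₂: 1131 × 111 = 125,600 g.

(b) [OCl⁻]/[HOCl] = 10^(pH − pKa) = 10^(8.13 − 7.5) = 10^0.63 = 4.266.
(b) Fraction as HOCl = 1 / (1 + 4.266) = 0.1899.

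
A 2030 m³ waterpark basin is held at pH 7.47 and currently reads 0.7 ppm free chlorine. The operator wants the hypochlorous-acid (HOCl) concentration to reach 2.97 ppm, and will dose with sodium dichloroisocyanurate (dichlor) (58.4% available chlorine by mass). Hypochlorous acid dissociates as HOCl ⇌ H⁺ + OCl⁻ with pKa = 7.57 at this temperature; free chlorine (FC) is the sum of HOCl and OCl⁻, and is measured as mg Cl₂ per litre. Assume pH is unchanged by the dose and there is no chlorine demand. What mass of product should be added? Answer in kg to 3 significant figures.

16.1 kg

Volume: 2030 m³ = 2,030,000 L.
[OCl⁻]/[HOCl] = 10^(pH − pKa) = 10^(7.47 − 7.57) = 0.7943; fraction as HOCl = 1/(1 + 0.7943) = 0.5573.
Free chlorine required for 2.97 ppm HOCl: 2.97 / 0.5573 = 5.329 ppm.
FC to add: 5.329 − 0.7 = 4.629 mg/L as Cl₂.
Cl₂ equivalent: 4.629 mg/L × 2,030,000 L = 9397 g.
Product at 58.4% available Cl: 9397 / 0.584 = 16,090 g.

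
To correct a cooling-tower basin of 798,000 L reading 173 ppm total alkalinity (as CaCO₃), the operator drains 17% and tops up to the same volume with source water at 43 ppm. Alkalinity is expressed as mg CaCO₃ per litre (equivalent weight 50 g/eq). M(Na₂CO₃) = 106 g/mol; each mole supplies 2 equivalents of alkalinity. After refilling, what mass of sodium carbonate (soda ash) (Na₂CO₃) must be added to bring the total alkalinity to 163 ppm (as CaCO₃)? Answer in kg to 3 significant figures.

After draining 17% and refilling: 173 × 0.83 + 43 × 0.17 = 150.9 ppm.
Deficit to target: 163 − 150.9 = 12.1 mg/L.
As CaCO₃: 12.1 mg/L × 798,000 L = 9656 g; ÷ 50 g/eq ÷ 2 = 96.56 mol Na₂CO₃.
Mass: 96.56 × 106 = 10,240 g.

10.2 kg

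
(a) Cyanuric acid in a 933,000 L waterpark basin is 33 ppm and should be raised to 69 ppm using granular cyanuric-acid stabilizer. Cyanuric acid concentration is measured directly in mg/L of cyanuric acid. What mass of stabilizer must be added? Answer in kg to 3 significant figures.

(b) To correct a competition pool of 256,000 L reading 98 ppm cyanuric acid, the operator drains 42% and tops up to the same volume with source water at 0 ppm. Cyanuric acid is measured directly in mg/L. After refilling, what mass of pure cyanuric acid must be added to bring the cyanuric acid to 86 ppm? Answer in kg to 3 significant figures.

(a) CYA to add: (69 − 33) = 36 mg/L × 933,000 L = 33,590 g cyanuric acid.

(b) After draining 42% and refilling: 98 × 0.58 + 0 × 0.42 = 56.84 ppm.
(b) Deficit to target: 86 − 56.84 = 29.16 mg/L.
(b) Mass: 29.16 mg/L × 256,000 L = 7465 g cyanuric acid.

(a) 33.6 kg; (b) 7.46 kg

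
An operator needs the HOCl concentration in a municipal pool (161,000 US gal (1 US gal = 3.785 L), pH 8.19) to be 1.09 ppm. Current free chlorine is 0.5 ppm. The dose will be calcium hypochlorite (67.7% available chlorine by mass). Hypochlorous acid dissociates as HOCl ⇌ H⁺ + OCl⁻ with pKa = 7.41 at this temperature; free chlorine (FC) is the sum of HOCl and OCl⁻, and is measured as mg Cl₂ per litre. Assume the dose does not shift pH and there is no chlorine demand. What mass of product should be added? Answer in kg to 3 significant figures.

Volume: 161,000 US gal × 3.785 L/gal = 609,385 L.
[OCl⁻]/[HOCl] = 10^(pH − pKa) = 10^(8.19 − 7.41) = 6.026; fraction as HOCl = 1/(1 + 6.026) = 0.1423.
Free chlorine required for 1.09 ppm HOCl: 1.09 / 0.1423 = 7.658 ppm.
FC to add: 7.658 − 0.5 = 7.158 mg/L as Cl₂.
Cl₂ equivalent: 7.158 mg/L × 609,385 L = 4362 g.
Product at 67.7% available Cl: 4362 / 0.677 = 6443 g.

6.44 kg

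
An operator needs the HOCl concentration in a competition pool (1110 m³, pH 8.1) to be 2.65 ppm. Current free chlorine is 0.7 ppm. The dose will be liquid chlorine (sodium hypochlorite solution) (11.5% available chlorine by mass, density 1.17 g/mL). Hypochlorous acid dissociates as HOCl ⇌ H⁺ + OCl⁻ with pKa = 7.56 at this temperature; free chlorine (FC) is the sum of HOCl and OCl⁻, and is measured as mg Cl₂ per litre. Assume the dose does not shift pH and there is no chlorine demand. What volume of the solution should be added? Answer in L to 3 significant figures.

91.9 L

Volume: 1110 m³ = 1,110,000 L.
[OCl⁻]/[HOCl] = 10^(pH − pKa) = 10^(8.1 − 7.56) = 3.467; fraction as HOCl = 1/(1 + 3.467) = 0.2238.
Free chlorine required for 2.65 ppm HOCl: 2.65 / 0.2238 = 11.84 ppm.
FC to add: 11.84 − 0.7 = 11.14 mg/L as Cl₂.
Cl₂ equivalent: 11.14 mg/L × 1,110,000 L = 12,360 g.
Product at 11.5% available Cl: 12,360 / 0.115 = 107,500 g.
Volume: 107,500 g ÷ 1.17 g/mL = 91,890 mL.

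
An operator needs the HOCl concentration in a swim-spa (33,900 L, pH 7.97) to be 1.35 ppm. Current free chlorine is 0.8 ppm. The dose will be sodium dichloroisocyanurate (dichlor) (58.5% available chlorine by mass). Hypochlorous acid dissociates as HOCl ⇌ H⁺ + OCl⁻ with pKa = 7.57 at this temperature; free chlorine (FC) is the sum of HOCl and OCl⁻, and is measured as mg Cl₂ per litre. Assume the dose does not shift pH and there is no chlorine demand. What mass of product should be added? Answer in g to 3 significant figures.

228 g

[OCl⁻]/[HOCl] = 10^(pH − pKa) = 10^(7.97 − 7.57) = 2.512; fraction as HOCl = 1/(1 + 2.512) = 0.2847.
Free chlorine required for 1.35 ppm HOCl: 1.35 / 0.2847 = 4.741 ppm.
FC to add: 4.741 − 0.8 = 3.941 mg/L as Cl₂.
Cl₂ equivalent: 3.941 mg/L × 33,900 L = 133.6 g.
Product at 58.5% available Cl: 133.6 / 0.585 = 228.4 g.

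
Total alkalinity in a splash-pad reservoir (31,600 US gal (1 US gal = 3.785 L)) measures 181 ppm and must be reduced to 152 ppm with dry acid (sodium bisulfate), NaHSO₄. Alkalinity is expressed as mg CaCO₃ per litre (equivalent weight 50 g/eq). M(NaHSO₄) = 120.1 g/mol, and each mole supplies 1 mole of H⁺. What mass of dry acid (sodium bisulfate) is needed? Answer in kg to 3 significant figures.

8.33 kg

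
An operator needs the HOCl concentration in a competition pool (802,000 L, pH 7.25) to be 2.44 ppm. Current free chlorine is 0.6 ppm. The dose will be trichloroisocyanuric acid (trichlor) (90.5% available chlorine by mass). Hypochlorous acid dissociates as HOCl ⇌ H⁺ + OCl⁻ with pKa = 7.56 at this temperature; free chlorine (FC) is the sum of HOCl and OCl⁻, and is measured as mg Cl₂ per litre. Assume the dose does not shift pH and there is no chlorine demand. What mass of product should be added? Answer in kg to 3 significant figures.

[OCl⁻]/[HOCl] = 10^(pH − pKa) = 10^(7.25 − 7.56) = 0.4898; fraction as HOCl = 1/(1 + 0.4898) = 0.6712.
Free chlorine required for 2.44 ppm HOCl: 2.44 / 0.6712 = 3.635 ppm.
FC to add: 3.635 − 0.6 = 3.035 mg/L as Cl₂.
Cl₂ equivalent: 3.035 mg/L × 802,000 L = 2434 g.
Product at 90.5% available Cl: 2434 / 0.905 = 2690 g.

2.69 kg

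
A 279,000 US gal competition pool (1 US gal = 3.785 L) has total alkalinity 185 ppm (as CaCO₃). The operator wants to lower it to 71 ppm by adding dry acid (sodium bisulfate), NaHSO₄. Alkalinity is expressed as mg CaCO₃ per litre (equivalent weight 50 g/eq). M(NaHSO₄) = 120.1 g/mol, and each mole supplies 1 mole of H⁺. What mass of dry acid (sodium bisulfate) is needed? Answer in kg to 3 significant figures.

289 kg

Volume: 279,000 US gal × 3.785 L/gal = 1,056,015 L.
Alkalinity to neutralize: (185 − 71) = 114 mg/L as CaCO₃ × 1,056,015 L = 120,400 g as CaCO₃.
Equivalents of H⁺ required: 120,400 ÷ 50 g/eq = 2408 eq = 2408 mol NaHSO₄.
Mass of NaHSO₄: 2408 × 120.1 = 289,200 g.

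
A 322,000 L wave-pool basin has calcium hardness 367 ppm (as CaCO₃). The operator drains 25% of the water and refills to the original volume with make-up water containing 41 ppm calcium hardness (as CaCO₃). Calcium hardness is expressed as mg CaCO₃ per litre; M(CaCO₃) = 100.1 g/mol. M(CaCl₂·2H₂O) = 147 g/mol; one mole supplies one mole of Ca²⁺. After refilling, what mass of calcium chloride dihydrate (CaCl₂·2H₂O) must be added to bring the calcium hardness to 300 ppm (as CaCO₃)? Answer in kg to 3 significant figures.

After draining 25% and refilling: 367 × 0.75 + 41 × 0.25 = 285.5 ppm.
Deficit to target: 300 − 285.5 = 14.5 mg/L.
As CaCO₃: 14.5 mg/L × 322,000 L = 4669 g; ÷ 100.1 = 46.64 mol Ca²⁺.
Mass: 46.64 × 147 = 6857 g.

6.86 kg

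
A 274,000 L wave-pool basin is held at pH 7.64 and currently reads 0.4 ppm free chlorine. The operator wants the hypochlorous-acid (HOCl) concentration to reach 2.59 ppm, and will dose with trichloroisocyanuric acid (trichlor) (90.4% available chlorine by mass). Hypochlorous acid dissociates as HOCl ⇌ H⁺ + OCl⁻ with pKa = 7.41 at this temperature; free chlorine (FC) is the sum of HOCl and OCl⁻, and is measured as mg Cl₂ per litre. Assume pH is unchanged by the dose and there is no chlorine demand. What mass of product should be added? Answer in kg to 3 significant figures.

[OCl⁻]/[HOCl] = 10^(pH − pKa) = 10^(7.64 − 7.41) = 1.698; fraction as HOCl = 1/(1 + 1.698) = 0.3706.
Free chlorine required for 2.59 ppm HOCl: 2.59 / 0.3706 = 6.988 ppm.
FC to add: 6.988 − 0.4 = 6.588 mg/L as Cl₂.
Cl₂ equivalent: 6.588 mg/L × 274,000 L = 1805 g.
Product at 90.4% available Cl: 1805 / 0.904 = 1997 g.

2.00 kg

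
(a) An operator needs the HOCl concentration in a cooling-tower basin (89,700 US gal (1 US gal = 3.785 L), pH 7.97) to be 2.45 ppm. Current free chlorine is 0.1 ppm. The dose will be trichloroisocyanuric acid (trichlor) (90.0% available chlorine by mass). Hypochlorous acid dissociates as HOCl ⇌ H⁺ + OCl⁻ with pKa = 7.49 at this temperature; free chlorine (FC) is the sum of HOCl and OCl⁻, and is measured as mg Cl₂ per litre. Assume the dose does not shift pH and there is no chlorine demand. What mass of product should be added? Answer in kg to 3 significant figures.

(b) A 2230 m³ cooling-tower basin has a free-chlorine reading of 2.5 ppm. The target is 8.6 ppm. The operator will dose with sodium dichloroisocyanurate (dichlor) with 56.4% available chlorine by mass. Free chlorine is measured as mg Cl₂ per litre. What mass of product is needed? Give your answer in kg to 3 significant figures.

(a) Volume: 89,700 US gal × 3.785 L/gal = 339,514 L.
(a) [OCl⁻]/[HOCl] = 10^(pH − pKa) = 10^(7.97 − 7.49) = 3.02; fraction as HOCl = 1/(1 + 3.02) = 0.2488.
(a) Free chlorine required for 2.45 ppm HOCl: 2.45 / 0.2488 = 9.849 ppm.
(a) FC to add: 9.849 − 0.1 = 9.749 mg/L as Cl₂.
(a) Cl₂ equivalent: 9.749 mg/L × 339,514 L = 3310 g.
(a) Product at 90.0% available Cl: 3310 / 0.9 = 3678 g.

(b) Volume: 2230 m³ = 2,230,000 L.
(b) Chlorine deficit: 8.6 − 2.5 = 6.1 ppm = 6.1 mg/L as Cl₂.
(b) Cl₂ equivalent needed: 6.1 mg/L × 2,230,000 L = 13,600,000 mg = 13,600 g.
(b) Product at 56.4% available chlorine: 13,600 / 0.564 = 24,120 g.

(a) 3.68 kg; (b) 24.1 kg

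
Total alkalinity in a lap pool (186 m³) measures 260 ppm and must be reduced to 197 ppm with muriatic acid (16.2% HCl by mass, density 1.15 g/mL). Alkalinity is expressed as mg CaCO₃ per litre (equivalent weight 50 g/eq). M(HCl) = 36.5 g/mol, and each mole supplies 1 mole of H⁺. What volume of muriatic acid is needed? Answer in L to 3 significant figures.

45.9 L

Volume: 186 m³ = 186,000 L.
Alkalinity to neutralize: (260 − 197) = 63 mg/L as CaCO₃ × 186,000 L = 11,720 g as CaCO₃.
Equivalents of H⁺ required: 11,720 ÷ 50 g/eq = 234.4 eq = 234.4 mol HCl.
Mass of HCl: 234.4 × 36.5 = 8554 g.
Mass of 16.2% solution: 8554 / 0.162 = 52,800 g.
Volume: 52,800 g ÷ 1.15 g/mL = 45,920 mL.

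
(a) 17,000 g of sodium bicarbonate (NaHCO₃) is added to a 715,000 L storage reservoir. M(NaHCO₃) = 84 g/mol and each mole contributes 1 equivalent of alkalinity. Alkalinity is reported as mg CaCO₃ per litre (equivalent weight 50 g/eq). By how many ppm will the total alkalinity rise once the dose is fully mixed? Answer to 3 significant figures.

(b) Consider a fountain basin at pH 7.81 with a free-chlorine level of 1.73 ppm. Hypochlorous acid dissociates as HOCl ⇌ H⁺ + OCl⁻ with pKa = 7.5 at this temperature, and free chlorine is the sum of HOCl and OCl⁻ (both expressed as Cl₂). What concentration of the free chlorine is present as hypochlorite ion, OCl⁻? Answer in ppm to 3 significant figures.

(a) Moles of NaHCO₃: 17,000 g ÷ 84 g/mol = 202.4 mol → 202.4 eq of alkalinity.
(a) As CaCO₃: 202.4 eq × 50 g/eq = 10,120 g.
(a) Rise: 10,120 g / 715,000 L × 1000 = 14.15 mg/L.

(b) [OCl⁻]/[HOCl] = 10^(pH − pKa) = 10^(7.81 − 7.5) = 10^0.31 = 2.042.
(b) Fraction as HOCl = 1 / (1 + 2.042) = 0.3288.
(b) OCl⁻ = (1 − 0.3288) × 1.73 ppm = 1.161 ppm.

(a) 14.2 ppm; (b) 1.16 ppm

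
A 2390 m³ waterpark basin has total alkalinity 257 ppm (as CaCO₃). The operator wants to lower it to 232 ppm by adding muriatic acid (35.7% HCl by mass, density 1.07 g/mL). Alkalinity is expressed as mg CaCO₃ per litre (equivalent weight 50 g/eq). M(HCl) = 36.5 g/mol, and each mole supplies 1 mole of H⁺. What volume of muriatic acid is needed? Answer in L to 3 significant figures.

Volume: 2390 m³ = 2,390,000 L.
Alkalinity to neutralize: (257 − 232) = 25 mg/L as CaCO₃ × 2,390,000 L = 59,750 g as CaCO₃.
Equivalents of H⁺ required: 59,750 ÷ 50 g/eq = 1195 eq = 1195 mol HCl.
Mass of HCl: 1195 × 36.5 = 43,620 g.
Mass of 35.7% solution: 43,620 / 0.357 = 122,200 g.
Volume: 122,200 g ÷ 1.07 g/mL = 114,200 mL.

114 L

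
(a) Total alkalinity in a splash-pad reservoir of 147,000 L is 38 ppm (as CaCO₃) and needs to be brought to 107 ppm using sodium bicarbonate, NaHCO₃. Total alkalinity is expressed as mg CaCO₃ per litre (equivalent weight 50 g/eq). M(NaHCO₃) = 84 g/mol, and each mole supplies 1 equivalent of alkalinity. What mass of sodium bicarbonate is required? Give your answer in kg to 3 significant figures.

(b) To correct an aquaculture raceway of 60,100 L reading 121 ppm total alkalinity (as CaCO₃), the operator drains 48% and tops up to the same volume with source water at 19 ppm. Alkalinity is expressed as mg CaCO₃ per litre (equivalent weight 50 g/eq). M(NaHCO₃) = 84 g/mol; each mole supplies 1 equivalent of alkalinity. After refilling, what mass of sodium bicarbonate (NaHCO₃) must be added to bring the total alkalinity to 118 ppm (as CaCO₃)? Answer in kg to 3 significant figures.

(a) 17.0 kg; (b) 4.64 kg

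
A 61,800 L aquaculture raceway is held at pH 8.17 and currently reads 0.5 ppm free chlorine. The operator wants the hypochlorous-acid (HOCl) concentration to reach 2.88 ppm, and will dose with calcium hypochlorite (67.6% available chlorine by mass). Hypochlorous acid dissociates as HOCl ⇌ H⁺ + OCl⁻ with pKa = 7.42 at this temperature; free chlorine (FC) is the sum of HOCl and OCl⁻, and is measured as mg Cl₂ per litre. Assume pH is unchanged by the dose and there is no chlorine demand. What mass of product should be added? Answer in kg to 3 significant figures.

[OCl⁻]/[HOCl] = 10^(pH − pKa) = 10^(8.17 − 7.42) = 5.623; fraction as HOCl = 1/(1 + 5.623) = 0.151.
Free chlorine required for 2.88 ppm HOCl: 2.88 / 0.151 = 19.08 ppm.
FC to add: 19.08 − 0.5 = 18.58 mg/L as Cl₂.
Cl₂ equivalent: 18.58 mg/L × 61,800 L = 1148 g.
Product at 67.6% available Cl: 1148 / 0.676 = 1698 g.

1.70 kg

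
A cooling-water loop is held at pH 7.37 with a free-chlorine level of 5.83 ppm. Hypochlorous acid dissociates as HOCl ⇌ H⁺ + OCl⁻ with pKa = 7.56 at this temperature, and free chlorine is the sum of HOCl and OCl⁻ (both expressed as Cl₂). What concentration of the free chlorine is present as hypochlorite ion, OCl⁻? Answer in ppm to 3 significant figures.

[OCl⁻]/[HOCl] = 10^(pH − pKa) = 10^(7.37 − 7.56) = 10^-0.19 = 0.6457.
Fraction as HOCl = 1 / (1 + 0.6457) = 0.6077.
OCl⁻ = (1 − 0.6077) × 5.83 ppm = 2.287 ppm.

2.29 ppm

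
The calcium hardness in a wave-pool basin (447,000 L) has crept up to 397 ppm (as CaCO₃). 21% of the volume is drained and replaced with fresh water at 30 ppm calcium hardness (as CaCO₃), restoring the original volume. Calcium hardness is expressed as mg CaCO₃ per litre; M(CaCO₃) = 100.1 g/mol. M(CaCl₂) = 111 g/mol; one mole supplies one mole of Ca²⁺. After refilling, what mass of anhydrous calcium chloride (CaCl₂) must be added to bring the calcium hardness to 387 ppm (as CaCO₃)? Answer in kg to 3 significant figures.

After draining 21% and refilling: 397 × 0.79 + 30 × 0.21 = 319.93 ppm.
Deficit to target: 387 − 319.93 = 67.07 mg/L.
As CaCO₃: 67.07 mg/L × 447,000 L = 29,980 g; ÷ 100.1 = 299.5 mol Ca²⁺.
Mass: 299.5 × 111 = 33,240 g.

33.2 kg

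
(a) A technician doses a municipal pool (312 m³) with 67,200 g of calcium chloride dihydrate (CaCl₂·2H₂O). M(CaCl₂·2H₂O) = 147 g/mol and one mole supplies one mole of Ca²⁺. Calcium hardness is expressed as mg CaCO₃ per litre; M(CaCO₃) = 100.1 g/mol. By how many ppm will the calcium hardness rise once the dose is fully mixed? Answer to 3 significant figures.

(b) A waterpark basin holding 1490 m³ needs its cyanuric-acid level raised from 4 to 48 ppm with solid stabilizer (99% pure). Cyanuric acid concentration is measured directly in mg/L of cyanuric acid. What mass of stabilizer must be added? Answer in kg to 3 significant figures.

(a) 147 ppm; (b) 66.2 kg

(a) Volume: 312 m³ = 312,000 L.
(a) Moles of Ca²⁺: 67,200 g ÷ 147 g/mol = 457.1 mol.
(a) As CaCO₃: 457.1 mol × 100.1 g/mol = 45,760 g.
(a) Rise: 45,760 g / 312,000 L × 1000 = 146.7 mg/L.

(b) Volume: 1490 m³ = 1,490,000 L.
(b) CYA to add: (48 − 4) = 44 mg/L × 1,490,000 L = 65,560 g cyanuric acid.
(b) At 99% purity: 65,560 / 0.99 = 66,220 g product.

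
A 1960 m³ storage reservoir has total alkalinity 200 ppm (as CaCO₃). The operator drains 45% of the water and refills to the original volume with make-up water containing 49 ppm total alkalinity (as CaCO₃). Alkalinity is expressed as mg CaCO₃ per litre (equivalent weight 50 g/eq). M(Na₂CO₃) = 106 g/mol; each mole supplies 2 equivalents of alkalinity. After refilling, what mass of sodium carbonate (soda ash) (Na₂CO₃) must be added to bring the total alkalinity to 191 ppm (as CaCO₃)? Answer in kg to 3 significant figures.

122 kg

Volume: 1960 m³ = 1,960,000 L.
After draining 45% and refilling: 200 × 0.55 + 49 × 0.45 = 132.05 ppm.
Deficit to target: 191 − 132.05 = 58.95 mg/L.
As CaCO₃: 58.95 mg/L × 1,960,000 L = 115,500 g; ÷ 50 g/eq ÷ 2 = 1155 mol Na₂CO₃.
Mass: 1155 × 106 = 122,500 g.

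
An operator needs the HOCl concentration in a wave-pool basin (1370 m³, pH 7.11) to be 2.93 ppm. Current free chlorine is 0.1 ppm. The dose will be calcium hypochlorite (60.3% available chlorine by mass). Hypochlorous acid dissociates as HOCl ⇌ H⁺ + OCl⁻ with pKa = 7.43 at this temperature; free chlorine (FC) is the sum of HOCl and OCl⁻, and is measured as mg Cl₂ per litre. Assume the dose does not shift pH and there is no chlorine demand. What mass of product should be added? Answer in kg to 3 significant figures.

Volume: 1370 m³ = 1,370,000 L.
[OCl⁻]/[HOCl] = 10^(pH − pKa) = 10^(7.11 − 7.43) = 0.4786; fraction as HOCl = 1/(1 + 0.4786) = 0.6763.
Free chlorine required for 2.93 ppm HOCl: 2.93 / 0.6763 = 4.332 ppm.
FC to add: 4.332 − 0.1 = 4.232 mg/L as Cl₂.
Cl₂ equivalent: 4.232 mg/L × 1,370,000 L = 5798 g.
Product at 60.3% available Cl: 5798 / 0.603 = 9616 g.

9.62 kg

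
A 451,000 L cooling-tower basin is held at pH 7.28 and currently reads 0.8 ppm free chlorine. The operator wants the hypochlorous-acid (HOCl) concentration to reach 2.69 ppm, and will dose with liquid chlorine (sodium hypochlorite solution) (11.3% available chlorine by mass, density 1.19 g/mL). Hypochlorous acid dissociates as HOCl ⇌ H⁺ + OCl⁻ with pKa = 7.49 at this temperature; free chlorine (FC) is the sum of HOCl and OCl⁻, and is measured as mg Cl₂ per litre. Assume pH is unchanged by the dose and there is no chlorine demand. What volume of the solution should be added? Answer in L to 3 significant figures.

11.9 L

[OCl⁻]/[HOCl] = 10^(pH − pKa) = 10^(7.28 − 7.49) = 0.6166; fraction as HOCl = 1/(1 + 0.6166) = 0.6186.
Free chlorine required for 2.69 ppm HOCl: 2.69 / 0.6186 = 4.349 ppm.
FC to add: 4.349 − 0.8 = 3.549 mg/L as Cl₂.
Cl₂ equivalent: 3.549 mg/L × 451,000 L = 1600 g.
Product at 11.3% available Cl: 1600 / 0.113 = 14,160 g.
Volume: 14,160 g ÷ 1.19 g/mL = 11,900 mL.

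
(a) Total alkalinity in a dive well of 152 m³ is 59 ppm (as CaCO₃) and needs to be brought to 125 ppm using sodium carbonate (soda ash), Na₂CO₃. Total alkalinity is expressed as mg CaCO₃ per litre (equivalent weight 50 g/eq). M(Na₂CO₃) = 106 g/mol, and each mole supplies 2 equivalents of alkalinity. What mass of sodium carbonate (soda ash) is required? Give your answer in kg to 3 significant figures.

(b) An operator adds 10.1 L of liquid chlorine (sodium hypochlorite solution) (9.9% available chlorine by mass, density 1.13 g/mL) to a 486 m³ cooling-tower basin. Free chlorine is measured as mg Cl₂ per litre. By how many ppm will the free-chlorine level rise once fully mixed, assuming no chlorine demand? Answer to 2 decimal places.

(a) 10.6 kg; (b) 2.32 ppm

(a) Volume: 152 m³ = 152,000 L.
(a) Alkalinity to add: (125 − 59) = 66 mg/L as CaCO₃ × 152,000 L = 10,030 g as CaCO₃.
(a) Equivalents: 10,030 g ÷ 50 g/eq = 200.6 eq.
(a) Each mole of Na₂CO₃ supplies 2 eq, so 200.6 / 2 = 100.3 mol.
(a) Mass: 100.3 mol × 106 g/mol = 10,630 g.

(b) Volume: 486 m³ = 486,000 L.
(b) Mass of solution: 10.1 L × 1000 mL/L × 1.13 g/mL = 11,410 g.
(b) Available chlorine delivered: 11,410 g × 0.099 = 1130 g as Cl₂.
(b) Concentration rise: 1130 g / 486,000 L = 2.325 mg/L = 2.32 ppm.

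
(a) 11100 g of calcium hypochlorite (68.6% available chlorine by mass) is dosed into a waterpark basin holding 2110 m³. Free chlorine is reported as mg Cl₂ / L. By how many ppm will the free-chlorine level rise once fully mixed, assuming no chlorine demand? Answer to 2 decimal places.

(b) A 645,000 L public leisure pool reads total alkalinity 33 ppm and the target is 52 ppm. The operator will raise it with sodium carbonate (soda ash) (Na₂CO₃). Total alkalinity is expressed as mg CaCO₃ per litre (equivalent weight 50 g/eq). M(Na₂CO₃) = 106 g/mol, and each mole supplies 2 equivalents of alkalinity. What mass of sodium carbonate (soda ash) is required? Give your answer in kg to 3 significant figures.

(a) Volume: 2110 m³ = 2,110,000 L.
(a) Available chlorine delivered: 11,100 g × 0.686 = 7615 g as Cl₂.
(a) Concentration rise: 7615 g / 2,110,000 L = 3.609 mg/L = 3.61 ppm.

(b) Alkalinity to add: (52 − 33) = 19 mg/L as CaCO₃ × 645,000 L = 12,260 g as CaCO₃.
(b) Equivalents: 12,260 g ÷ 50 g/eq = 245.1 eq.
(b) Each mole of Na₂CO₃ supplies 2 eq, so 245.1 / 2 = 122.5 mol.
(b) Mass: 122.5 mol × 106 g/mol = 12,990 g.

(a) 3.61 ppm; (b) 13.0 kg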